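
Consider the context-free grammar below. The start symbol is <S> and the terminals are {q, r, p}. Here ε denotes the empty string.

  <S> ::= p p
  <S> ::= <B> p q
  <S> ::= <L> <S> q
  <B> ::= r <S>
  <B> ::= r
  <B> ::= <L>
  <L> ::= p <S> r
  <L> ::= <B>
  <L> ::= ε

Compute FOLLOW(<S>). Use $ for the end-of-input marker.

FIRST(<S>) = {p, r}  (via <B> p q, <L> <S> q)
FIRST(<B>) = {ε, p, r}  (via <L>)
FIRST(<L>) = {ε, p, r}  (via <B>)
FOLLOW(<S>) includes $ since <S> is the start symbol.
FOLLOW(<S>): in <S>::=<L> <S> q, <S> is followed by q with FIRST {q}; in <B>::=r <S>, the suffix after <S> is empty, so FOLLOW(<S>) ⊇ FOLLOW(<B>) = {p, r}; in <L>::=p <S> r, <S> is followed by r with FIRST {r}. Thus FOLLOW(<S>) = {$, p, q, r}.
FOLLOW(<B>): in <S>::=<B> p q, <B> is followed by p q with FIRST {p}; in <L>::=<B>, the suffix after <B> is empty, so FOLLOW(<B>) ⊇ FOLLOW(<L>) = {p, r}. Thus FOLLOW(<B>) = {p, r}.
FOLLOW(<L>): in <S>::=<L> <S> q, <L> is followed by <S> q with FIRST {p, r}; in <B>::=<L>, the suffix after <L> is empty, so FOLLOW(<L>) ⊇ FOLLOW(<B>) = {p, r}. Thus FOLLOW(<L>) = {p, r}.

{$, p, q, r}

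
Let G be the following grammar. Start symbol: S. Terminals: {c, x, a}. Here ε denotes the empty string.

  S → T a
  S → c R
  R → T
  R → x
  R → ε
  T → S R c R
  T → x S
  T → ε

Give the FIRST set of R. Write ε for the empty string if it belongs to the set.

FIRST(S) = {a, c, x}  (via T a)
FIRST(T) = {ε, a, c, x}  (via S R c R)
FIRST(R) = {ε, a, c, x}  (via T)

{ε, a, c, x}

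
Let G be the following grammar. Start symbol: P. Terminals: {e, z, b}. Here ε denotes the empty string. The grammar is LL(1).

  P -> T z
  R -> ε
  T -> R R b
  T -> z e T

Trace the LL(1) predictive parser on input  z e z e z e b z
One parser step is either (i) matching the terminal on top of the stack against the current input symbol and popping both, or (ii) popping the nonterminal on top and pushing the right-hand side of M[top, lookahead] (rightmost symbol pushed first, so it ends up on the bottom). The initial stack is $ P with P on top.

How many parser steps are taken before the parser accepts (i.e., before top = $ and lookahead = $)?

15

step 1: stack=$ P  input=z e z e z e b z $  — expand P -> T z
step 2: stack=$ z T  input=z e z e z e b z $  — expand T -> z e T
step 3: stack=$ z T e z  input=z e z e z e b z $  — match z
step 4: stack=$ z T e  input=e z e z e b z $  — match e
step 5: stack=$ z T  input=z e z e b z $  — expand T -> z e T
step 6: stack=$ z T e z  input=z e z e b z $  — match z
step 7: stack=$ z T e  input=e z e b z $  — match e
step 8: stack=$ z T  input=z e b z $  — expand T -> z e T
step 9: stack=$ z T e z  input=z e b z $  — match z
step 10: stack=$ z T e  input=e b z $  — match e
step 11: stack=$ z T  input=b z $  — expand T -> R R b
step 12: stack=$ z b R R  input=b z $  — expand R -> ε
step 13: stack=$ z b R  input=b z $  — expand R -> ε
step 14: stack=$ z b  input=b z $  — match b
step 15: stack=$ z  input=z $  — match z
Accept reached after 15 steps.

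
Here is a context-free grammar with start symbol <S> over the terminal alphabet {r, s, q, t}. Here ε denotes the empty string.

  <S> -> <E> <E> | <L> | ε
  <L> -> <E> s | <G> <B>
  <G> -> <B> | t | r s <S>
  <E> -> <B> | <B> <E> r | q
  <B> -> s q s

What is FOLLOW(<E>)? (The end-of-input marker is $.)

{$, q, r, s}

FIRST(<B>): from <B>->s q s we get {s}. So FIRST(<B>) = {s}.
FIRST(<G>): from <G>-><B> we get {s}; from <G>->t we get {t}; from <G>->r s <S> we get {r}. So FIRST(<G>) = {r, s, t}.
FIRST(<E>): from <E>-><B> we get {s}; from <E>-><B> <E> r we get {s}; from <E>->q we get {q}. So FIRST(<E>) = {q, s}.
FIRST(<L>): from <L>-><E> s we get {q, s}; from <L>-><G> <B> we get {r, s, t}. So FIRST(<L>) = {q, r, s, t}.
FIRST(<S>): from <S>-><E> <E> we get {q, s}; from <S>-><L> we get {q, r, s, t}; from <S>->ε we get {ε}. So FIRST(<S>) = {ε, q, r, s, t}.
FOLLOW(<S>) includes $ since <S> is the start symbol.
FOLLOW(<G>): in <L>-><G> <B>, <G> is followed by <B> with FIRST {s}. Thus FOLLOW(<G>) = {s}.
FOLLOW(<S>): in <G>->r s <S>, the suffix after <S> is empty, so FOLLOW(<S>) ⊇ FOLLOW(<G>) = {s}. Thus FOLLOW(<S>) = {$, s}.
FOLLOW(<L>): in <S>-><L>, the suffix after <L> is empty, so FOLLOW(<L>) ⊇ FOLLOW(<S>) = {$, s}. Thus FOLLOW(<L>) = {$, s}.
FOLLOW(<E>): in <S>-><E> <E> (occurrence 1), <E> is followed by <E> with FIRST {q, s}; in <S>-><E> <E> (occurrence 2), the suffix after <E> is empty, so FOLLOW(<E>) ⊇ FOLLOW(<S>) = {$, s}; in <L>-><E> s, <E> is followed by s with FIRST {s}; in <E>-><B> <E> r, <E> is followed by r with FIRST {r}. Thus FOLLOW(<E>) = {$, q, r, s}.
FOLLOW(<B>): in <L>-><G> <B>, the suffix after <B> is empty, so FOLLOW(<B>) ⊇ FOLLOW(<L>) = {$, s}; in <G>-><B>, the suffix after <B> is empty, so FOLLOW(<B>) ⊇ FOLLOW(<G>) = {s}; in <E>-><B>, the suffix after <B> is empty, so FOLLOW(<B>) ⊇ FOLLOW(<E>) = {$, q, r, s}; in <E>-><B> <E> r, <B> is followed by <E> r with FIRST {q, s}. Thus FOLLOW(<B>) = {$, q, r, s}.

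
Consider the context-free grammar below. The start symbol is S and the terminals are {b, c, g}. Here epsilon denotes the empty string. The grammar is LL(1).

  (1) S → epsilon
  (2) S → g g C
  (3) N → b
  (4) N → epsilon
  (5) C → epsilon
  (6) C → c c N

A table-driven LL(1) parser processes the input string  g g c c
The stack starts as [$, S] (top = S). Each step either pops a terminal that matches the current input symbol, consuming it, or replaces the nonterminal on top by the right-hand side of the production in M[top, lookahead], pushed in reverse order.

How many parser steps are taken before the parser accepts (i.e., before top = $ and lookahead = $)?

7

     Stack    Input      Action
  1  $ S      g g c c $  expand S → g g C
  2  $ C g g  g g c c $  match g
  3  $ C g    g c c $    match g
  4  $ C      c c $      expand C → c c N
  5  $ N c c  c c $      match c
  6  $ N c    c $        match c
  7  $ N      $          expand N → epsilon
Accept reached after 7 steps.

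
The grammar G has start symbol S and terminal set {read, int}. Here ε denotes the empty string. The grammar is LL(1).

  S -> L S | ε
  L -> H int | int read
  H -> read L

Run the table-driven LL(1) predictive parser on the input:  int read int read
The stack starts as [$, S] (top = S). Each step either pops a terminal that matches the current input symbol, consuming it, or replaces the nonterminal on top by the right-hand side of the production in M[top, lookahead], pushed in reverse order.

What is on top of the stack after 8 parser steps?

S

step 1: stack=$ S  input=int read int read $  — expand S -> L S
step 2: stack=$ S L  input=int read int read $  — expand L -> int read
step 3: stack=$ S read int  input=int read int read $  — match int
step 4: stack=$ S read  input=read int read $  — match read
step 5: stack=$ S  input=int read $  — expand S -> L S
step 6: stack=$ S L  input=int read $  — expand L -> int read
step 7: stack=$ S read int  input=int read $  — match int
step 8: stack=$ S read  input=read $  — match read
Stack after step 8: $ S (top = S).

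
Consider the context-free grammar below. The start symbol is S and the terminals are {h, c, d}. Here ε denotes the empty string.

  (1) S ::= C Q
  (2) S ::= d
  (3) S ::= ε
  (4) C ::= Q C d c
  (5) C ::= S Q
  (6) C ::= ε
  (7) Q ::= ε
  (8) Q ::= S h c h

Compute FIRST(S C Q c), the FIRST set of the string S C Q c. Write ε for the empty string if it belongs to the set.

{c, d, h}

FIRST(S): from S::=C Q we get {ε, d, h}; from S::=d we get {d}; from S::=ε we get {ε}. So FIRST(S) = {ε, d, h}.
FIRST(Q): from Q::=ε we get {ε}; from Q::=S h c h we get {d, h}. So FIRST(Q) = {ε, d, h}.
FIRST(C): from C::=Q C d c we get {d, h}; from C::=S Q we get {ε, d, h}; from C::=ε we get {ε}. So FIRST(C) = {ε, d, h}.
FIRST(S C Q c): take FIRST of each symbol in turn, carrying on past any symbol whose FIRST contains ε; result {c, d, h}.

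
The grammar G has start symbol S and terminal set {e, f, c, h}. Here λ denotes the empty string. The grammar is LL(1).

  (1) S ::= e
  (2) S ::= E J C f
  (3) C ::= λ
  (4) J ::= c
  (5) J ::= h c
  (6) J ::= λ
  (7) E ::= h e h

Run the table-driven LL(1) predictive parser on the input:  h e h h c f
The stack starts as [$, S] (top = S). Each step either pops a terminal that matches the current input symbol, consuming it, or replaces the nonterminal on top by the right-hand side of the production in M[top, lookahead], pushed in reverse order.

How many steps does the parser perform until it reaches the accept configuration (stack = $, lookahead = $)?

10

step 1: stack=$ S  input=h e h h c f $  — expand S ::= E J C f
step 2: stack=$ f C J E  input=h e h h c f $  — expand E ::= h e h
step 3: stack=$ f C J h e h  input=h e h h c f $  — match h
step 4: stack=$ f C J h e  input=e h h c f $  — match e
step 5: stack=$ f C J h  input=h h c f $  — match h
step 6: stack=$ f C J  input=h c f $  — expand J ::= h c
step 7: stack=$ f C c h  input=h c f $  — match h
step 8: stack=$ f C c  input=c f $  — match c
step 9: stack=$ f C  input=f $  — expand C ::= λ
step 10: stack=$ f  input=f $  — match f
Accept reached after 10 steps.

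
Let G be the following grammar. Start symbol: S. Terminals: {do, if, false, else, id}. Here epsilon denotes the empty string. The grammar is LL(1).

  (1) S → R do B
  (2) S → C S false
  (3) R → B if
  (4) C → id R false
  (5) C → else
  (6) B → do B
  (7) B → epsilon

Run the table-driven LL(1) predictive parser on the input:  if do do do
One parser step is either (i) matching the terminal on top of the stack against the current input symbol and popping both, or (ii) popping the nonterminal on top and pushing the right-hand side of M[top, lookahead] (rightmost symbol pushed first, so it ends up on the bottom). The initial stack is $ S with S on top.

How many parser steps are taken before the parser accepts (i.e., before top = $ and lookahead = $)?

      Stack        Input          Action
   1  $ S          if do do do $  expand S → R do B
   2  $ B do R     if do do do $  expand R → B if
   3  $ B do if B  if do do do $  expand B → epsilon
   4  $ B do if    if do do do $  match if
   5  $ B do       do do do $     match do
   6  $ B          do do $        expand B → do B
   7  $ B do       do do $        match do
   8  $ B          do $           expand B → do B
   9  $ B do       do $           match do
  10  $ B          $              expand B → epsilon
Accept reached after 10 steps.

10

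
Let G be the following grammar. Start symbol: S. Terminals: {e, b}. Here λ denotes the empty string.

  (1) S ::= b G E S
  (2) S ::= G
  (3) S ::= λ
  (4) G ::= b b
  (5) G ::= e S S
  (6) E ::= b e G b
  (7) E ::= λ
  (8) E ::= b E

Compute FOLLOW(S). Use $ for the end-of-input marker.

FIRST(G) = {b, e}
FIRST(E) = {λ, b}
FIRST(S) = {λ, b, e}  (via G)
FOLLOW(S) includes $ since S is the start symbol.
FOLLOW(S): in S::=b G E S, the suffix after S is empty (adds nothing new); in G::=e S S (occurrence 1), S is followed by S with FIRST {λ, b, e}; in G::=e S S (occurrence 1), the suffix after S is nullable, so FOLLOW(S) ⊇ FOLLOW(G) = {$, b, e}; in G::=e S S (occurrence 2), the suffix after S is empty, so FOLLOW(S) ⊇ FOLLOW(G) = {$, b, e}. Thus FOLLOW(S) = {$, b, e}.
FOLLOW(G): in S::=b G E S, G is followed by E S with FIRST {λ, b, e}; in S::=b G E S, the suffix after G is nullable, so FOLLOW(G) ⊇ FOLLOW(S) = {$, b, e}; in S::=G, the suffix after G is empty, so FOLLOW(G) ⊇ FOLLOW(S) = {$, b, e}; in E::=b e G b, G is followed by b with FIRST {b}. Thus FOLLOW(G) = {$, b, e}.
FOLLOW(E): in S::=b G E S, E is followed by S with FIRST {λ, b, e}; in S::=b G E S, the suffix after E is nullable, so FOLLOW(E) ⊇ FOLLOW(S) = {$, b, e}; in E::=b E, the suffix after E is empty (adds nothing new). Thus FOLLOW(E) = {$, b, e}.

{$, b, e}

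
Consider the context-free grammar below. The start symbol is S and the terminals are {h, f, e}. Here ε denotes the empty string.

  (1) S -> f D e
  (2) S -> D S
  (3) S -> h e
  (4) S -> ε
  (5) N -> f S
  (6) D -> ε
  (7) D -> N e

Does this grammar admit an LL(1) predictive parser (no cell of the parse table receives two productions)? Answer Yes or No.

FIRST(S) = {ε, f, h}
FIRST(N) = {f}
FIRST(D) = {ε, f}
FOLLOW(S) = {$, e}
FOLLOW(N) = {e}
FOLLOW(D) = {$, e, f, h}
Cell M[D, f] receives both D -> ε and D -> N e — the grammar is not LL(1).

No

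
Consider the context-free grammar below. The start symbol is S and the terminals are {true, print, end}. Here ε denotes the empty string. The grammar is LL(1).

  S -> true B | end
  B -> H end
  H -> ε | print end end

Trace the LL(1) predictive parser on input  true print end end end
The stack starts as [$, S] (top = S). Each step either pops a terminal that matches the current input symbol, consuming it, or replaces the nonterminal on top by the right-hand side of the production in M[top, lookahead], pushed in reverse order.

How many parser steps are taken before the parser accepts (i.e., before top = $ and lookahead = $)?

8

     Stack                Input                     Action
  1  $ S                  true print end end end $  expand S -> true B
  2  $ B true             true print end end end $  match true
  3  $ B                  print end end end $       expand B -> H end
  4  $ end H              print end end end $       expand H -> print end end
  5  $ end end end print  print end end end $       match print
  6  $ end end end        end end end $             match end
  7  $ end end            end end $                 match end
  8  $ end                end $                     match end
Accept reached after 8 steps.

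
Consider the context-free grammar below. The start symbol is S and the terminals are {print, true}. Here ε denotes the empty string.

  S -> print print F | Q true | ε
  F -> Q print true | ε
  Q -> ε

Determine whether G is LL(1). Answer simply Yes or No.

Yes

FIRST(S) = {ε, print, true}
FIRST(F) = {ε, print}
FIRST(Q) = {ε}
FOLLOW(S) = {$}
FOLLOW(F) = {$}
FOLLOW(Q) = {print, true}
Each cell of M receives at most one production.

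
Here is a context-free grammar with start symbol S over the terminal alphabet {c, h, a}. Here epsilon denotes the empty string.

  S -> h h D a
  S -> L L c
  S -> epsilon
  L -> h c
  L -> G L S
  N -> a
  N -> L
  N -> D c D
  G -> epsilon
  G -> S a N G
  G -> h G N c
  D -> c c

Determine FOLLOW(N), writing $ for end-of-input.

{a, c, h}

FIRST(D) = {c}
FIRST(S) = {epsilon, a, h}  (via L L c)
FIRST(G) = {epsilon, a, h}  (via S a N G)
FIRST(L) = {a, h}  (via G L S)
FIRST(N) = {a, c, h}  (via L, D c D)
FOLLOW(S) includes $ since S is the start symbol.
FOLLOW(G): in L->G L S, G is followed by L S with FIRST {a, h}; in G->S a N G, the suffix after G is empty (adds nothing new); in G->h G N c, G is followed by N c with FIRST {a, c, h}. Thus FOLLOW(G) = {a, c, h}.
FOLLOW(N): in G->S a N G, N is followed by G with FIRST {epsilon, a, h}; in G->S a N G, the suffix after N is nullable, so FOLLOW(N) ⊇ FOLLOW(G) = {a, c, h}; in G->h G N c, N is followed by c with FIRST {c}. Thus FOLLOW(N) = {a, c, h}.
FOLLOW(L): in S->L L c (occurrence 1), L is followed by L c with FIRST {a, h}; in S->L L c (occurrence 2), L is followed by c with FIRST {c}; in L->G L S, L is followed by S with FIRST {epsilon, a, h}; in L->G L S, the suffix after L is nullable (adds nothing new); in N->L, the suffix after L is empty, so FOLLOW(L) ⊇ FOLLOW(N) = {a, c, h}. Thus FOLLOW(L) = {a, c, h}.
FOLLOW(S): in L->G L S, the suffix after S is empty, so FOLLOW(S) ⊇ FOLLOW(L) = {a, c, h}; in G->S a N G, S is followed by a N G with FIRST {a}. Thus FOLLOW(S) = {$, a, c, h}.
FOLLOW(D): in S->h h D a, D is followed by a with FIRST {a}; in N->D c D (occurrence 1), D is followed by c D with FIRST {c}; in N->D c D (occurrence 2), the suffix after D is empty, so FOLLOW(D) ⊇ FOLLOW(N) = {a, c, h}. Thus FOLLOW(D) = {a, c, h}.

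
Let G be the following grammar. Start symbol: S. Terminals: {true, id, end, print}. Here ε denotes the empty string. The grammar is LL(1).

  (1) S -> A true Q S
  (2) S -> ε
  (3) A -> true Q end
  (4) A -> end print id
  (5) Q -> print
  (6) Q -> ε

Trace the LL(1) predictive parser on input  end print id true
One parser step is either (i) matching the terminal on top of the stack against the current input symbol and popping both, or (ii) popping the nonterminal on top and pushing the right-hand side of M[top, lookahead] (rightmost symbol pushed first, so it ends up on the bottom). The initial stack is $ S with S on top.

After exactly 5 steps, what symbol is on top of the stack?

true

     Stack                    Input                Action
  1  $ S                      end print id true $  expand S -> A true Q S
  2  $ S Q true A             end print id true $  expand A -> end print id
  3  $ S Q true id print end  end print id true $  match end
  4  $ S Q true id print      print id true $      match print
  5  $ S Q true id            id true $            match id
Stack after step 5: $ S Q true (top = true).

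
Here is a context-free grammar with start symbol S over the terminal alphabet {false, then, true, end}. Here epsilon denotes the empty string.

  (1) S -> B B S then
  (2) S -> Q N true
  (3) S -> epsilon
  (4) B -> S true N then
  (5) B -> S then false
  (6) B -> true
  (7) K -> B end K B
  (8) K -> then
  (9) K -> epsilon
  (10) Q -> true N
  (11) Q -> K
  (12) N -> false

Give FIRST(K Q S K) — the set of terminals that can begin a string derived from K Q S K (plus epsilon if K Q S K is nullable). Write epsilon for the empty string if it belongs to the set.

FIRST(N) = {false}
FIRST(S) = {epsilon, false, then, true}  (via B B S then, Q N true)
FIRST(B) = {false, then, true}  (via S true N then, S then false)
FIRST(K) = {epsilon, false, then, true}  (via B end K B)
FIRST(Q) = {epsilon, false, then, true}  (via K)
FIRST(K Q S K): take FIRST of each symbol in turn, carrying on past any symbol whose FIRST contains epsilon; result {epsilon, false, then, true}.

{epsilon, false, then, true}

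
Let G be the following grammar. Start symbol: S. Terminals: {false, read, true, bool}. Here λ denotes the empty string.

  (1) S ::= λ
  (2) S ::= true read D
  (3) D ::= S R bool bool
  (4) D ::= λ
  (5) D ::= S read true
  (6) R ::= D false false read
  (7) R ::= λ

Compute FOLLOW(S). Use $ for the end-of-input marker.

{$, bool, false, read, true}

FIRST(S): from S::=λ we get {λ}; from S::=true read D we get {true}. So FIRST(S) = {λ, true}.
FIRST(D): from D::=S R bool bool we get {bool, false, read, true}; from D::=λ we get {λ}; from D::=S read true we get {read, true}. So FIRST(D) = {λ, bool, false, read, true}.
FIRST(R): from R::=D false false read we get {bool, false, read, true}; from R::=λ we get {λ}. So FIRST(R) = {λ, bool, false, read, true}.
FOLLOW(S) includes $ since S is the start symbol.
FOLLOW(S): in D::=S R bool bool, S is followed by R bool bool with FIRST {bool, false, read, true}; in D::=S read true, S is followed by read true with FIRST {read}. Thus FOLLOW(S) = {$, bool, false, read, true}.
FOLLOW(D): in S::=true read D, the suffix after D is empty, so FOLLOW(D) ⊇ FOLLOW(S) = {$, bool, false, read, true}; in R::=D false false read, D is followed by false false read with FIRST {false}. Thus FOLLOW(D) = {$, bool, false, read, true}.
FOLLOW(R): in D::=S R bool bool, R is followed by bool bool with FIRST {bool}. Thus FOLLOW(R) = {bool}.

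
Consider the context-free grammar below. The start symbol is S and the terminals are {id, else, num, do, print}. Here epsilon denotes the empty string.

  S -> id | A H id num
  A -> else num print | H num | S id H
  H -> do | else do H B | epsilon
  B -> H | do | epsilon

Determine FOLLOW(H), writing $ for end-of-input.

FIRST(H): from H->do we get {do}; from H->else do H B we get {else}; from H->epsilon we get {epsilon}. So FIRST(H) = {epsilon, do, else}.
FIRST(B): from B->H we get {epsilon, do, else}; from B->do we get {do}; from B->epsilon we get {epsilon}. So FIRST(B) = {epsilon, do, else}.
FIRST(S): from S->id we get {id}; from S->A H id num we get {do, else, id, num}. So FIRST(S) = {do, else, id, num}.
FIRST(A): from A->else num print we get {else}; from A->H num we get {do, else, num}; from A->S id H we get {do, else, id, num}. So FIRST(A) = {do, else, id, num}.
FOLLOW(S) includes $ since S is the start symbol.
FOLLOW(S): in A->S id H, S is followed by id H with FIRST {id}. Thus FOLLOW(S) = {$, id}.
FOLLOW(A): in S->A H id num, A is followed by H id num with FIRST {do, else, id}. Thus FOLLOW(A) = {do, else, id}.
FOLLOW(H): in S->A H id num, H is followed by id num with FIRST {id}; in A->H num, H is followed by num with FIRST {num}; in A->S id H, the suffix after H is empty, so FOLLOW(H) ⊇ FOLLOW(A) = {do, else, id}; in H->else do H B, H is followed by B with FIRST {epsilon, do, else}; in H->else do H B, the suffix after H is nullable (adds nothing new); in B->H, the suffix after H is empty, so FOLLOW(H) ⊇ FOLLOW(B) = {do, else, id, num}. Thus FOLLOW(H) = {do, else, id, num}.
FOLLOW(B): in H->else do H B, the suffix after B is empty, so FOLLOW(B) ⊇ FOLLOW(H) = {do, else, id, num}. Thus FOLLOW(B) = {do, else, id, num}.

{do, else, id, num}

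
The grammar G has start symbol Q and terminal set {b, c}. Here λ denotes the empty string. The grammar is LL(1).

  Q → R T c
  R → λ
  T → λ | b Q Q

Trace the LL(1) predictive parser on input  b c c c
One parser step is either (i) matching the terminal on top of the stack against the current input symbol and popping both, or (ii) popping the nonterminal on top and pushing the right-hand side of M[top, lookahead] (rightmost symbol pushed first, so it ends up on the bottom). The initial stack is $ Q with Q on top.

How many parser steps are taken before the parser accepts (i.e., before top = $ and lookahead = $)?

13

      Stack        Input      Action
   1  $ Q          b c c c $  expand Q → R T c
   2  $ c T R      b c c c $  expand R → λ
   3  $ c T        b c c c $  expand T → b Q Q
   4  $ c Q Q b    b c c c $  match b
   5  $ c Q Q      c c c $    expand Q → R T c
   6  $ c Q c T R  c c c $    expand R → λ
   7  $ c Q c T    c c c $    expand T → λ
   8  $ c Q c      c c c $    match c
   9  $ c Q        c c $      expand Q → R T c
  10  $ c c T R    c c $      expand R → λ
  11  $ c c T      c c $      expand T → λ
  12  $ c c        c c $      match c
  13  $ c          c $        match c
Accept reached after 13 steps.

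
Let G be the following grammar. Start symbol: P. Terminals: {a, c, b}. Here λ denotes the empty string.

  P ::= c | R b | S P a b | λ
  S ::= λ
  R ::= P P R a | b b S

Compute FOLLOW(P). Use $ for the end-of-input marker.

{$, a, b, c}

FIRST(S) = {λ}
FIRST(P) = {λ, a, b, c}  (via R b, S P a b)
FIRST(R) = {a, b, c}  (via P P R a)
FOLLOW(P) includes $ since P is the start symbol.
FOLLOW(P): in P::=S P a b, P is followed by a b with FIRST {a}; in R::=P P R a (occurrence 1), P is followed by P R a with FIRST {a, b, c}; in R::=P P R a (occurrence 2), P is followed by R a with FIRST {a, b, c}. Thus FOLLOW(P) = {$, a, b, c}.
FOLLOW(R): in P::=R b, R is followed by b with FIRST {b}; in R::=P P R a, R is followed by a with FIRST {a}. Thus FOLLOW(R) = {a, b}.
FOLLOW(S): in P::=S P a b, S is followed by P a b with FIRST {a, b, c}; in R::=b b S, the suffix after S is empty, so FOLLOW(S) ⊇ FOLLOW(R) = {a, b}. Thus FOLLOW(S) = {a, b, c}.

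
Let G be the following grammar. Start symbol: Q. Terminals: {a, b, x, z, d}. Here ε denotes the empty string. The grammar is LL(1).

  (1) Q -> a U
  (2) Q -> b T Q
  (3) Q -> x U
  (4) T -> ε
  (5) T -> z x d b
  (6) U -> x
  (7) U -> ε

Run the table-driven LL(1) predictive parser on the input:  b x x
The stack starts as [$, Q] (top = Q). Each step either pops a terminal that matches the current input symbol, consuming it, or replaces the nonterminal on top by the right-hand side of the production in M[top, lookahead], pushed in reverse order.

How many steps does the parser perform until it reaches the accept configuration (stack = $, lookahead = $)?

step 1: stack=$ Q  input=b x x $  — expand Q -> b T Q
step 2: stack=$ Q T b  input=b x x $  — match b
step 3: stack=$ Q T  input=x x $  — expand T -> ε
step 4: stack=$ Q  input=x x $  — expand Q -> x U
step 5: stack=$ U x  input=x x $  — match x
step 6: stack=$ U  input=x $  — expand U -> x
step 7: stack=$ x  input=x $  — match x
Accept reached after 7 steps.

7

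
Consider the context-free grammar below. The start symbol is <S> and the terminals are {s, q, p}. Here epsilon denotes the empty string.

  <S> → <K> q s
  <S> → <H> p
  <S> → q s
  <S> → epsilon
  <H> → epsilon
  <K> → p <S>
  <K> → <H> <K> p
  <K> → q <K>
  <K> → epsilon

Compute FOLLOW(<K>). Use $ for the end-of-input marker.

FIRST(<H>) = {epsilon}
FIRST(<K>) = {epsilon, p, q}  (via <H> <K> p)
FIRST(<S>) = {epsilon, p, q}  (via <K> q s, <H> p)
FOLLOW(<S>) includes $ since <S> is the start symbol.
FOLLOW(<H>): in <S>→<H> p, <H> is followed by p with FIRST {p}; in <K>→<H> <K> p, <H> is followed by <K> p with FIRST {p, q}. Thus FOLLOW(<H>) = {p, q}.
FOLLOW(<K>): in <S>→<K> q s, <K> is followed by q s with FIRST {q}; in <K>→<H> <K> p, <K> is followed by p with FIRST {p}; in <K>→q <K>, the suffix after <K> is empty (adds nothing new). Thus FOLLOW(<K>) = {p, q}.
FOLLOW(<S>): in <K>→p <S>, the suffix after <S> is empty, so FOLLOW(<S>) ⊇ FOLLOW(<K>) = {p, q}. Thus FOLLOW(<S>) = {$, p, q}.

{p, q}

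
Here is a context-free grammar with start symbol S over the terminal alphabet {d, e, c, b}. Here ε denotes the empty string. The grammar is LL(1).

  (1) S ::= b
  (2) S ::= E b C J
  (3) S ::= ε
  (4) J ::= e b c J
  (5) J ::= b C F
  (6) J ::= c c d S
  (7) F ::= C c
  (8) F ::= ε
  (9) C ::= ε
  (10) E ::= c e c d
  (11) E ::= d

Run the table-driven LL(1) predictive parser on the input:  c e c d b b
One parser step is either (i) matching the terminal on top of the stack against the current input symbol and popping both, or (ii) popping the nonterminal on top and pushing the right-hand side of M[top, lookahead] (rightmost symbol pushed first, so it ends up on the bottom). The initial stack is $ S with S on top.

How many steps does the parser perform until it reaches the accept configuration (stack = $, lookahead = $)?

step 1: stack=$ S  input=c e c d b b $  — expand S ::= E b C J
step 2: stack=$ J C b E  input=c e c d b b $  — expand E ::= c e c d
step 3: stack=$ J C b d c e c  input=c e c d b b $  — match c
step 4: stack=$ J C b d c e  input=e c d b b $  — match e
step 5: stack=$ J C b d c  input=c d b b $  — match c
step 6: stack=$ J C b d  input=d b b $  — match d
step 7: stack=$ J C b  input=b b $  — match b
step 8: stack=$ J C  input=b $  — expand C ::= ε
step 9: stack=$ J  input=b $  — expand J ::= b C F
step 10: stack=$ F C b  input=b $  — match b
step 11: stack=$ F C  input=$  — expand C ::= ε
step 12: stack=$ F  input=$  — expand F ::= ε
Accept reached after 12 steps.

12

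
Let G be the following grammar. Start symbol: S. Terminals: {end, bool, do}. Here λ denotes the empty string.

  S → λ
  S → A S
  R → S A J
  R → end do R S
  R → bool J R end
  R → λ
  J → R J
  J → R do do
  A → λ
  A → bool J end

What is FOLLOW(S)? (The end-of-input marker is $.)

FIRST(A): from A→λ we get {λ}; from A→bool J end we get {bool}. So FIRST(A) = {λ, bool}.
FIRST(S): from S→λ we get {λ}; from S→A S we get {λ, bool}. So FIRST(S) = {λ, bool}.
FIRST(R): from R→S A J we get {bool, do, end}; from R→end do R S we get {end}; from R→bool J R end we get {bool}; from R→λ we get {λ}. So FIRST(R) = {λ, bool, do, end}.
FIRST(J): from J→R J we get {bool, do, end}; from J→R do do we get {bool, do, end}. So FIRST(J) = {bool, do, end}.
FOLLOW(S) includes $ since S is the start symbol.
FOLLOW(R): in R→end do R S, R is followed by S with FIRST {λ, bool}; in R→end do R S, the suffix after R is nullable (adds nothing new); in R→bool J R end, R is followed by end with FIRST {end}; in J→R J, R is followed by J with FIRST {bool, do, end}; in J→R do do, R is followed by do do with FIRST {do}. Thus FOLLOW(R) = {bool, do, end}.
FOLLOW(S): in S→A S, the suffix after S is empty (adds nothing new); in R→S A J, S is followed by A J with FIRST {bool, do, end}; in R→end do R S, the suffix after S is empty, so FOLLOW(S) ⊇ FOLLOW(R) = {bool, do, end}. Thus FOLLOW(S) = {$, bool, do, end}.
FOLLOW(J): in R→S A J, the suffix after J is empty, so FOLLOW(J) ⊇ FOLLOW(R) = {bool, do, end}; in R→bool J R end, J is followed by R end with FIRST {bool, do, end}; in J→R J, the suffix after J is empty (adds nothing new); in A→bool J end, J is followed by end with FIRST {end}. Thus FOLLOW(J) = {bool, do, end}.
FOLLOW(A): in S→A S, A is followed by S with FIRST {λ, bool}; in S→A S, the suffix after A is nullable, so FOLLOW(A) ⊇ FOLLOW(S) = {$, bool, do, end}; in R→S A J, A is followed by J with FIRST {bool, do, end}. Thus FOLLOW(A) = {$, bool, do, end}.

{$, bool, do, end}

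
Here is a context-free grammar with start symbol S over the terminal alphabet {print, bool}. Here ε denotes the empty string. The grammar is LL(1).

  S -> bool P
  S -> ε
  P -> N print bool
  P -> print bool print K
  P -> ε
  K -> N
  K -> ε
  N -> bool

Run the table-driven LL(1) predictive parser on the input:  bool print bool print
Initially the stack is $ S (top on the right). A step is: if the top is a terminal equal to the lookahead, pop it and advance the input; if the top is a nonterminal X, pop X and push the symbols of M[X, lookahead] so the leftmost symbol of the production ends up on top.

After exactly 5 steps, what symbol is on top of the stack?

     Stack                 Input                    Action
  1  $ S                   bool print bool print $  expand S -> bool P
  2  $ P bool              bool print bool print $  match bool
  3  $ P                   print bool print $       expand P -> print bool print K
  4  $ K print bool print  print bool print $       match print
  5  $ K print bool        bool print $             match bool
Stack after step 5: $ K print (top = print).

print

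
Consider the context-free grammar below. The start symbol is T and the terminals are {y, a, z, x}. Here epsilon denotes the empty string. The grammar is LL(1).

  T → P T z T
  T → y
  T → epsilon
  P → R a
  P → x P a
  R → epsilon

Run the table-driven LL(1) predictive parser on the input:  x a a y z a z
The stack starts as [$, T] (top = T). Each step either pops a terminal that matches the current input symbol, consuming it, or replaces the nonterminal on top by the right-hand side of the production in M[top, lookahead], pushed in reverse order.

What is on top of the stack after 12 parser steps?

step 1: stack=$ T  input=x a a y z a z $  — expand T → P T z T
step 2: stack=$ T z T P  input=x a a y z a z $  — expand P → x P a
step 3: stack=$ T z T a P x  input=x a a y z a z $  — match x
step 4: stack=$ T z T a P  input=a a y z a z $  — expand P → R a
step 5: stack=$ T z T a a R  input=a a y z a z $  — expand R → epsilon
step 6: stack=$ T z T a a  input=a a y z a z $  — match a
step 7: stack=$ T z T a  input=a y z a z $  — match a
step 8: stack=$ T z T  input=y z a z $  — expand T → y
step 9: stack=$ T z y  input=y z a z $  — match y
step 10: stack=$ T z  input=z a z $  — match z
step 11: stack=$ T  input=a z $  — expand T → P T z T
step 12: stack=$ T z T P  input=a z $  — expand P → R a
Stack after step 12: $ T z T a R (top = R).

R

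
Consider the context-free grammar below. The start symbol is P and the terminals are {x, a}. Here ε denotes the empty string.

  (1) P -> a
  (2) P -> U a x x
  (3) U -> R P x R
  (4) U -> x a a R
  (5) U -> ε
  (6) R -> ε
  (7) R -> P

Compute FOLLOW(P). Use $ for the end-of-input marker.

FIRST(P): from P->a we get {a}; from P->U a x x we get {a, x}. So FIRST(P) = {a, x}.
FIRST(R): from R->ε we get {ε}; from R->P we get {a, x}. So FIRST(R) = {ε, a, x}.
FIRST(U): from U->R P x R we get {a, x}; from U->x a a R we get {x}; from U->ε we get {ε}. So FIRST(U) = {ε, a, x}.
FOLLOW(P) includes $ since P is the start symbol.
FOLLOW(U): in P->U a x x, U is followed by a x x with FIRST {a}. Thus FOLLOW(U) = {a}.
FOLLOW(R): in U->R P x R (occurrence 1), R is followed by P x R with FIRST {a, x}; in U->R P x R (occurrence 2), the suffix after R is empty, so FOLLOW(R) ⊇ FOLLOW(U) = {a}; in U->x a a R, the suffix after R is empty, so FOLLOW(R) ⊇ FOLLOW(U) = {a}. Thus FOLLOW(R) = {a, x}.
FOLLOW(P): in U->R P x R, P is followed by x R with FIRST {x}; in R->P, the suffix after P is empty, so FOLLOW(P) ⊇ FOLLOW(R) = {a, x}. Thus FOLLOW(P) = {$, a, x}.

{$, a, x}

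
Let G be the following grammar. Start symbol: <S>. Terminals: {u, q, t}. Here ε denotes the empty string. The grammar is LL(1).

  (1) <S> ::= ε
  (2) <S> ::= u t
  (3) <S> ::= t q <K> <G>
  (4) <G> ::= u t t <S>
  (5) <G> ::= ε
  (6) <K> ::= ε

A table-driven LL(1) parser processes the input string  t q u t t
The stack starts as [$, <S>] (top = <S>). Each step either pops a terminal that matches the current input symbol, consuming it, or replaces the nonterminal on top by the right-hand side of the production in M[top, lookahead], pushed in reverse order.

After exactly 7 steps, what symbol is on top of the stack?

step 1: stack=$ <S>  input=t q u t t $  — expand <S> ::= t q <K> <G>
step 2: stack=$ <G> <K> q t  input=t q u t t $  — match t
step 3: stack=$ <G> <K> q  input=q u t t $  — match q
step 4: stack=$ <G> <K>  input=u t t $  — expand <K> ::= ε
step 5: stack=$ <G>  input=u t t $  — expand <G> ::= u t t <S>
step 6: stack=$ <S> t t u  input=u t t $  — match u
step 7: stack=$ <S> t t  input=t t $  — match t
Stack after step 7: $ <S> t (top = t).

t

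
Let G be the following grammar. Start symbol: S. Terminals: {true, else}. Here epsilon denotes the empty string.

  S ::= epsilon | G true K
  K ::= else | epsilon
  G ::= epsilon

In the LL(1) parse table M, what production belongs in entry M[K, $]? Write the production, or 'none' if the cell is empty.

FIRST(K): from K::=else we get {else}; from K::=epsilon we get {epsilon}. So FIRST(K) = {epsilon, else}.
FIRST(G): from G::=epsilon we get {epsilon}. So FIRST(G) = {epsilon}.
FIRST(S): from S::=epsilon we get {epsilon}; from S::=G true K we get {true}. So FIRST(S) = {epsilon, true}.
FOLLOW(S) includes $ since S is the start symbol.
FOLLOW(S): S appears on no right-hand side. Thus FOLLOW(S) = {$}.
FOLLOW(K): in S::=G true K, the suffix after K is empty, so FOLLOW(K) ⊇ FOLLOW(S) = {$}. Thus FOLLOW(K) = {$}.
For K ::= else: FIRST(else) = {else}, so it goes in M[K, t] for t ∈ {else}.
For K ::= epsilon: FIRST(epsilon) = {epsilon}, so it goes in M[K, t] for t ∈ {}; since epsilon ∈ FIRST, also for every t ∈ FOLLOW(K) = {$}.

K ::= epsilon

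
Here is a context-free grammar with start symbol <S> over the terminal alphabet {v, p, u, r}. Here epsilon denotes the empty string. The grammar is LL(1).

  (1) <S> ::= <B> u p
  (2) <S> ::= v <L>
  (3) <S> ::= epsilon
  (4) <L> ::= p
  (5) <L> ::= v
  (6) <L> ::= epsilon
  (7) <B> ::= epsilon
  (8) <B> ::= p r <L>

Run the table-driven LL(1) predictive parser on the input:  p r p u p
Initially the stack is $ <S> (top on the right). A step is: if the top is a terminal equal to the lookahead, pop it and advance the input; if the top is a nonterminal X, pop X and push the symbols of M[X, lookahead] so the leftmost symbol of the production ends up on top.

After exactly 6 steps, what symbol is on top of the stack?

     Stack          Input        Action
  1  $ <S>          p r p u p $  expand <S> ::= <B> u p
  2  $ p u <B>      p r p u p $  expand <B> ::= p r <L>
  3  $ p u <L> r p  p r p u p $  match p
  4  $ p u <L> r    r p u p $    match r
  5  $ p u <L>      p u p $      expand <L> ::= p
  6  $ p u p        p u p $      match p
Stack after step 6: $ p u (top = u).

u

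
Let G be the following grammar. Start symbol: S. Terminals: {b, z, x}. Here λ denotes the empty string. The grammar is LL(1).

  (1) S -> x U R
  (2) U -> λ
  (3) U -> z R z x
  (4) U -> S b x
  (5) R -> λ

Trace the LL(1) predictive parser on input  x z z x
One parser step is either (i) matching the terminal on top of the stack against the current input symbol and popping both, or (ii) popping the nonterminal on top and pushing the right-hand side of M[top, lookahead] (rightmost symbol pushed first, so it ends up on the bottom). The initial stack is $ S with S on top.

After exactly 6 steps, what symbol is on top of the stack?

x

step 1: stack=$ S  input=x z z x $  — expand S -> x U R
step 2: stack=$ R U x  input=x z z x $  — match x
step 3: stack=$ R U  input=z z x $  — expand U -> z R z x
step 4: stack=$ R x z R z  input=z z x $  — match z
step 5: stack=$ R x z R  input=z x $  — expand R -> λ
step 6: stack=$ R x z  input=z x $  — match z
Stack after step 6: $ R x (top = x).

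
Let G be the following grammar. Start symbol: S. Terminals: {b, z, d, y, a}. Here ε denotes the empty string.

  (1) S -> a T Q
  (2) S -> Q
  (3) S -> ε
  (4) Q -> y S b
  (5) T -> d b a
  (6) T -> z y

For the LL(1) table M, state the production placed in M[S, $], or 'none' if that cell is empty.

S -> ε

FIRST(Q): from Q->y S b we get {y}. So FIRST(Q) = {y}.
FIRST(T): from T->d b a we get {d}; from T->z y we get {z}. So FIRST(T) = {d, z}.
FIRST(S): from S->a T Q we get {a}; from S->Q we get {y}; from S->ε we get {ε}. So FIRST(S) = {ε, a, y}.
FOLLOW(S) includes $ since S is the start symbol.
FOLLOW(S): in Q->y S b, S is followed by b with FIRST {b}. Thus FOLLOW(S) = {$, b}.
For S -> a T Q: FIRST(a T Q) = {a}, so it goes in M[S, t] for t ∈ {a}.
For S -> Q: FIRST(Q) = {y}, so it goes in M[S, t] for t ∈ {y}.
For S -> ε: FIRST(ε) = {ε}, so it goes in M[S, t] for t ∈ {}; since ε ∈ FIRST, also for every t ∈ FOLLOW(S) = {$, b}.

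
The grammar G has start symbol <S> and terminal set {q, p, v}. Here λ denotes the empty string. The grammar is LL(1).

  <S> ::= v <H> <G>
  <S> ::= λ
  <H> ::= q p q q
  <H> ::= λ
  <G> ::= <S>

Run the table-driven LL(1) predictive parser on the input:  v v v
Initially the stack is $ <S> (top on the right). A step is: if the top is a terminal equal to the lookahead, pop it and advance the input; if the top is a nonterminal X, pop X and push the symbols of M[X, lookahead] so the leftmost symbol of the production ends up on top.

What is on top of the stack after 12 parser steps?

      Stack        Input    Action
   1  $ <S>        v v v $  expand <S> ::= v <H> <G>
   2  $ <G> <H> v  v v v $  match v
   3  $ <G> <H>    v v $    expand <H> ::= λ
   4  $ <G>        v v $    expand <G> ::= <S>
   5  $ <S>        v v $    expand <S> ::= v <H> <G>
   6  $ <G> <H> v  v v $    match v
   7  $ <G> <H>    v $      expand <H> ::= λ
   8  $ <G>        v $      expand <G> ::= <S>
   9  $ <S>        v $      expand <S> ::= v <H> <G>
  10  $ <G> <H> v  v $      match v
  11  $ <G> <H>    $        expand <H> ::= λ
  12  $ <G>        $        expand <G> ::= <S>
Stack after step 12: $ <S> (top = <S>).

<S>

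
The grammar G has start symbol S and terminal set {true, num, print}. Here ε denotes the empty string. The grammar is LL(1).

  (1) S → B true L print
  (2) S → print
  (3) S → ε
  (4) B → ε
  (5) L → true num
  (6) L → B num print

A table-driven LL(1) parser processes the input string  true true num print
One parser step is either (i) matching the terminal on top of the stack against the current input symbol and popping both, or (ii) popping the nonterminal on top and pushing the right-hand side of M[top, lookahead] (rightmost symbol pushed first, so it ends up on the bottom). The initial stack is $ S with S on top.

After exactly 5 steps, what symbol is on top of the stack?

num

step 1: stack=$ S  input=true true num print $  — expand S → B true L print
step 2: stack=$ print L true B  input=true true num print $  — expand B → ε
step 3: stack=$ print L true  input=true true num print $  — match true
step 4: stack=$ print L  input=true num print $  — expand L → true num
step 5: stack=$ print num true  input=true num print $  — match true
Stack after step 5: $ print num (top = num).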